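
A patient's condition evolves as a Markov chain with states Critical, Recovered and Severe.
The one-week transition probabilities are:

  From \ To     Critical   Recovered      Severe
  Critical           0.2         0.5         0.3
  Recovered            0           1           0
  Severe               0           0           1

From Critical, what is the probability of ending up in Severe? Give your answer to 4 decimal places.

Let h(s) be the probability of absorption at Severe starting from transient state s. Then h(Severe) = 1 and h(Recovered) = 0. By first-step analysis:
h(Critical) = 0.2·h(Critical) + 0.5·0 + 0.3·1
Solving: h(Critical) = 0.3750.
Starting from Critical, the probability is 0.3750.

0.3750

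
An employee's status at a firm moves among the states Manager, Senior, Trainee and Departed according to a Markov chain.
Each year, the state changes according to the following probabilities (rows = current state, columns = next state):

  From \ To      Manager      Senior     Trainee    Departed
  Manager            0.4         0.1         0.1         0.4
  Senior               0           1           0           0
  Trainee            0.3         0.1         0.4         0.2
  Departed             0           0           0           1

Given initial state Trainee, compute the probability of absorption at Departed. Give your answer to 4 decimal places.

0.7273

Let h(s) be the probability of absorption at Departed starting from transient state s. Then h(Departed) = 1 and h(Senior) = 0. By first-step analysis:
h(Manager) = 0.4·h(Manager) + 0.1·0 + 0.1·h(Trainee) + 0.4·1
h(Trainee) = 0.3·h(Manager) + 0.1·0 + 0.4·h(Trainee) + 0.2·1
Solving: h(Manager) = 0.7879, h(Trainee) = 0.7273.
Starting from Trainee, the probability is 0.7273.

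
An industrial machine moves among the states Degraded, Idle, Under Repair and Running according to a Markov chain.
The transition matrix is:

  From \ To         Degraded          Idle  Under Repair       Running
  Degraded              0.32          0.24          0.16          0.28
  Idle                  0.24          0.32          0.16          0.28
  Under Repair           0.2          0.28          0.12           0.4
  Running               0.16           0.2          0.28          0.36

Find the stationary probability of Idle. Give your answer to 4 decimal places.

0.2549

Let the stationary distribution be π with π = πP and π_1 + π_2 + π_3 + π_4 = 1.
π_1 = 0.32·π_1 + 0.24·π_2 + 0.2·π_3 + 0.16·π_4
π_2 = 0.24·π_1 + 0.32·π_2 + 0.28·π_3 + 0.2·π_4
π_3 = 0.16·π_1 + 0.16·π_2 + 0.12·π_3 + 0.28·π_4
Solving with the normalization constraint gives π = (0.2239, 0.2549, 0.1919, 0.3294).
So the stationary probability of Idle is 0.2549.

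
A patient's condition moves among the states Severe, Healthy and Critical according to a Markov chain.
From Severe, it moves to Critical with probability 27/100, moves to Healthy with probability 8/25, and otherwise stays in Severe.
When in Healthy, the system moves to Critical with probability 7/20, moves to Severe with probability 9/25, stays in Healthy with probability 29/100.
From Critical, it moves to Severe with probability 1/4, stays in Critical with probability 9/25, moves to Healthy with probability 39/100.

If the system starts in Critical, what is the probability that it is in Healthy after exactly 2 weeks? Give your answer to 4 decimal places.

0.3335

Sum over the intermediate state after 1 week:
P = P(Critical→Severe)·P(Severe→Healthy) + P(Critical→Healthy)·P(Healthy→Healthy) + P(Critical→Critical)·P(Critical→Healthy)
  = 0.25×0.32 + 0.39×0.29 + 0.36×0.39
  = 0.0800 + 0.1131 + 0.1404 = 0.3335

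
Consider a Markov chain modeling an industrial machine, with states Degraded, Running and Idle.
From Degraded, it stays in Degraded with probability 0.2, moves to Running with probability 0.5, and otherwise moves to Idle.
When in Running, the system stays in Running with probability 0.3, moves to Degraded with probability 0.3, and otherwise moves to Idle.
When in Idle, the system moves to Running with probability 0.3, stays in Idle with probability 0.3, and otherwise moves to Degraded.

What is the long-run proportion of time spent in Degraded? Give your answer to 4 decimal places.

0.3033

Let the stationary distribution be π with π = πP and π_1 + π_2 + π_3 = 1.
π_1 = 0.2·π_1 + 0.3·π_2 + 0.4·π_3
π_2 = 0.5·π_1 + 0.3·π_2 + 0.3·π_3
Solving with the normalization constraint gives π = (0.3033, 0.3607, 0.3361).
So the stationary probability of Degraded is 0.3033.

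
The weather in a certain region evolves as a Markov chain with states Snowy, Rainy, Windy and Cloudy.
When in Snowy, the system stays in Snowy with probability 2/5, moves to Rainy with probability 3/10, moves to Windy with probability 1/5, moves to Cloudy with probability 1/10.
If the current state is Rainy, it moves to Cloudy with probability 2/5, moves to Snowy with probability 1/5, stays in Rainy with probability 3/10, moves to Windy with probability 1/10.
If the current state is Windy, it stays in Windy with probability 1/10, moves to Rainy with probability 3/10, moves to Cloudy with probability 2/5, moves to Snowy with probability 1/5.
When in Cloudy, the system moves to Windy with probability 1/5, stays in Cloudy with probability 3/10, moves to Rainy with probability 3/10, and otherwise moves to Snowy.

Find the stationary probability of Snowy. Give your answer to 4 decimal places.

0.2500

Let the stationary distribution be π with π = πP and π_1 + π_2 + π_3 + π_4 = 1.
π_1 = 0.4·π_1 + 0.2·π_2 + 0.2·π_3 + 0.2·π_4
π_2 = 0.3·π_1 + 0.3·π_2 + 0.3·π_3 + 0.3·π_4
π_3 = 0.2·π_1 + 0.1·π_2 + 0.1·π_3 + 0.2·π_4
Solving with the normalization constraint gives π = (0.2500, 0.3000, 0.1545, 0.2955).
So the stationary probability of Snowy is 0.2500.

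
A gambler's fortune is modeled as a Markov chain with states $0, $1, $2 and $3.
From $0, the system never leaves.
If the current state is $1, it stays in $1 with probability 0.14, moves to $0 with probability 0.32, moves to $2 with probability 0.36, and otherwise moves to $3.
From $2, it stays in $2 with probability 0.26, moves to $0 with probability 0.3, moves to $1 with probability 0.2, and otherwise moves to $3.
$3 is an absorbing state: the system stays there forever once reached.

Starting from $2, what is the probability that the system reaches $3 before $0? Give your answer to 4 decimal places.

Let h(s) be the probability of absorption at $3 starting from transient state s. Then h($3) = 1 and h($0) = 0. By first-step analysis:
h($1) = 0.32·0 + 0.14·h($1) + 0.36·h($2) + 0.18·1
h($2) = 0.3·0 + 0.2·h($1) + 0.26·h($2) + 0.24·1
Solving: h($1) = 0.3891, h($2) = 0.4295.
Starting from $2, the probability is 0.4295.

0.4295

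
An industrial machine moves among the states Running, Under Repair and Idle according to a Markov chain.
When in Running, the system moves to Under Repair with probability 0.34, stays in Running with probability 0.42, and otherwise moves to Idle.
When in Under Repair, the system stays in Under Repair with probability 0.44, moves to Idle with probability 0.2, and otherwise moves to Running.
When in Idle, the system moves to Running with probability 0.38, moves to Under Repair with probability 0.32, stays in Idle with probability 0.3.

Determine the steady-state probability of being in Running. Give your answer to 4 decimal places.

0.3881

Let the stationary distribution be π with π = πP and π_1 + π_2 + π_3 = 1.
π_1 = 0.42·π_1 + 0.36·π_2 + 0.38·π_3
π_2 = 0.34·π_1 + 0.44·π_2 + 0.32·π_3
Solving with the normalization constraint gives π = (0.3881, 0.3725, 0.2395).
So the stationary probability of Running is 0.3881.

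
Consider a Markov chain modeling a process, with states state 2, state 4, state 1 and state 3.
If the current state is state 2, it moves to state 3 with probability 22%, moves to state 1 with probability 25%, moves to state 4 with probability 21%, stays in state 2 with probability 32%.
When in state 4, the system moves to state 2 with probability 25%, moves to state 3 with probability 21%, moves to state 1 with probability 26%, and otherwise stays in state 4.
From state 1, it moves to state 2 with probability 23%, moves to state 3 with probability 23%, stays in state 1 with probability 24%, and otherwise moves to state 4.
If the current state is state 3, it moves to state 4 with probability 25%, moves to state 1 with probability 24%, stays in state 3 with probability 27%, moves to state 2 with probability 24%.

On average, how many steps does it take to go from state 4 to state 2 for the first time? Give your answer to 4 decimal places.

4.1202

Let t(s) be the expected number of steps to first reach state 2 from state s, with t(state 2) = 0. Conditioning on the first step:
t(state 4) = 1 + 0.28·t(state 4) + 0.26·t(state 1) + 0.21·t(state 3)
t(state 1) = 1 + 0.3·t(state 4) + 0.24·t(state 1) + 0.23·t(state 3)
t(state 3) = 1 + 0.25·t(state 4) + 0.24·t(state 1) + 0.27·t(state 3)
Solving: t(state 4) = 4.1202, t(state 1) = 4.2019, t(state 3) = 4.1623.
Expected steps from state 4 to state 2: 4.1202.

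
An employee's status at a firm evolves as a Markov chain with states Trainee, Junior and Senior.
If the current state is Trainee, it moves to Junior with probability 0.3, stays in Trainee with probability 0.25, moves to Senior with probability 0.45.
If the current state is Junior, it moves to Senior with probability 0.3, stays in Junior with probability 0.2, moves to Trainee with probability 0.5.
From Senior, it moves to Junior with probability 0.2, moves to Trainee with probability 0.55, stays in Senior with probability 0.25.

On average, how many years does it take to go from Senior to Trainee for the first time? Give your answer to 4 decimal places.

Let t(s) be the expected number of years to first reach Trainee from state s, with t(Trainee) = 0. Conditioning on the first year:
t(Junior) = 1 + 0.2·t(Junior) + 0.3·t(Senior)
t(Senior) = 1 + 0.2·t(Junior) + 0.25·t(Senior)
Solving: t(Junior) = 1.9444, t(Senior) = 1.8519.
Expected years from Senior to Trainee: 1.8519.

1.8519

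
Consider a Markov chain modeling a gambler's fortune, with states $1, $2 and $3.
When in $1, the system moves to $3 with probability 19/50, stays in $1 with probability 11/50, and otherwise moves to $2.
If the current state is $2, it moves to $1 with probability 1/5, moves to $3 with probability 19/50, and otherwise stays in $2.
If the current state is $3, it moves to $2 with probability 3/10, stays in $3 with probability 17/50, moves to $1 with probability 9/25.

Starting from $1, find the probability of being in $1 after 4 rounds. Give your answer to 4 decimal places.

Propagate the distribution vector 4 rounds from $1.
After 0 rounds: (1.0000, 0.0000, 0.0000)
After 1 round: (0.2200, 0.4000, 0.3800)
After 2 rounds: (0.2652, 0.3700, 0.3648)
After 3 rounds: (0.2637, 0.3709, 0.3654)
After 4 rounds: (0.2637, 0.3709, 0.3654)
P(in $1 after 4 rounds) = 0.2637

0.2637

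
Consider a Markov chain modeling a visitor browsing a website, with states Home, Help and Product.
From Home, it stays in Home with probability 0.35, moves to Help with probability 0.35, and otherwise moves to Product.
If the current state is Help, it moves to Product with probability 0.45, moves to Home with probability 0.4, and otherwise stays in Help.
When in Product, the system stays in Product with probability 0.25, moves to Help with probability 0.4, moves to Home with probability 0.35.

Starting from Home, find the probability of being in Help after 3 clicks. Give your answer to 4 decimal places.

0.3079

Propagate the distribution vector 3 clicks from Home.
After 0 clicks: (1.0000, 0.0000, 0.0000)
After 1 click: (0.3500, 0.3500, 0.3000)
After 2 clicks: (0.3675, 0.2950, 0.3375)
After 3 clicks: (0.3648, 0.3079, 0.3274)
P(in Help after 3 clicks) = 0.3079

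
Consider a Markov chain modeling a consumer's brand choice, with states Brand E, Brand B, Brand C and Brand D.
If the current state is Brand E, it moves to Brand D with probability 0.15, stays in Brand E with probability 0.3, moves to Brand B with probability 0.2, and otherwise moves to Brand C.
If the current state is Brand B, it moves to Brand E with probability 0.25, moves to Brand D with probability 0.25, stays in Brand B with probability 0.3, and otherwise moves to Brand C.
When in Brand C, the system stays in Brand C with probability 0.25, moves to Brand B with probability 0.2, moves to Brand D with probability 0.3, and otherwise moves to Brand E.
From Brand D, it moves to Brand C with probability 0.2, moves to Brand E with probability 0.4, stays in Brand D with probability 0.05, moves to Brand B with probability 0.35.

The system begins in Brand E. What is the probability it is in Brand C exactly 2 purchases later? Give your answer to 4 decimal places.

Propagate the distribution vector 2 purchases from Brand E.
After 0 purchases: (1.0000, 0.0000, 0.0000, 0.0000)
After 1 purchase: (0.3000, 0.2000, 0.3500, 0.1500)
After 2 purchases: (0.2875, 0.2425, 0.2625, 0.2075)
P(in Brand C after 2 purchases) = 0.2625

0.2625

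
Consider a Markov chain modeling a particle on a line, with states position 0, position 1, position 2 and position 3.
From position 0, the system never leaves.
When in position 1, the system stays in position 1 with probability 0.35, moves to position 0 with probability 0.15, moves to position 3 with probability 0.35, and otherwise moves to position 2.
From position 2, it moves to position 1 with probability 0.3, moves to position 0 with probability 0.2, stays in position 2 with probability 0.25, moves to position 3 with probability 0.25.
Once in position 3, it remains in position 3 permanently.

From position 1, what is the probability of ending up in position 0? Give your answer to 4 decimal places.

Let h(s) be the probability of absorption at position 0 starting from transient state s. Then h(position 0) = 1 and h(position 3) = 0. By first-step analysis:
h(position 1) = 0.15·1 + 0.35·h(position 1) + 0.15·h(position 2) + 0.35·0
h(position 2) = 0.2·1 + 0.3·h(position 1) + 0.25·h(position 2) + 0.25·0
Solving: h(position 1) = 0.3220, h(position 2) = 0.3955.
Starting from position 1, the probability is 0.3220.

0.3220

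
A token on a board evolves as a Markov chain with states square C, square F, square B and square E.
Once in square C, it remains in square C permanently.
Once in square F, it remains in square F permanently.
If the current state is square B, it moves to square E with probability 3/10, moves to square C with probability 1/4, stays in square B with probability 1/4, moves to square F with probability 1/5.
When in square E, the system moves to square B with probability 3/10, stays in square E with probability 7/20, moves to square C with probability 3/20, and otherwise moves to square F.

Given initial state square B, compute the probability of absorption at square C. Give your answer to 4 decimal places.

0.5220

Let h(s) be the probability of absorption at square C starting from transient state s. Then h(square C) = 1 and h(square F) = 0. By first-step analysis:
h(square B) = 0.25·1 + 0.2·0 + 0.25·h(square B) + 0.3·h(square E)
h(square E) = 0.15·1 + 0.2·0 + 0.3·h(square B) + 0.35·h(square E)
Solving: h(square B) = 0.5220, h(square E) = 0.4717.
Starting from square B, the probability is 0.5220.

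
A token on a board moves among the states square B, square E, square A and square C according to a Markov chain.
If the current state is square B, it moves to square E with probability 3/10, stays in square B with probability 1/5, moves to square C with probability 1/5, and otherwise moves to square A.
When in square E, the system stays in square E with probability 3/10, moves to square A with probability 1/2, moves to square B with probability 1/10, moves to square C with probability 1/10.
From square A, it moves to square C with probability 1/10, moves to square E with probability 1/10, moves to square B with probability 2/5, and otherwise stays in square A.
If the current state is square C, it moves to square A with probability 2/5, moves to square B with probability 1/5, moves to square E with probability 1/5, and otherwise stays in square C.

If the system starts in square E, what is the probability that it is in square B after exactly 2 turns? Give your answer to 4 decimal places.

Propagate the distribution vector 2 turns from square E.
After 0 turns: (0.0000, 1.0000, 0.0000, 0.0000)
After 1 turn: (0.1000, 0.3000, 0.5000, 0.1000)
After 2 turns: (0.2700, 0.1900, 0.4200, 0.1200)
P(in square B after 2 turns) = 0.2700

0.2700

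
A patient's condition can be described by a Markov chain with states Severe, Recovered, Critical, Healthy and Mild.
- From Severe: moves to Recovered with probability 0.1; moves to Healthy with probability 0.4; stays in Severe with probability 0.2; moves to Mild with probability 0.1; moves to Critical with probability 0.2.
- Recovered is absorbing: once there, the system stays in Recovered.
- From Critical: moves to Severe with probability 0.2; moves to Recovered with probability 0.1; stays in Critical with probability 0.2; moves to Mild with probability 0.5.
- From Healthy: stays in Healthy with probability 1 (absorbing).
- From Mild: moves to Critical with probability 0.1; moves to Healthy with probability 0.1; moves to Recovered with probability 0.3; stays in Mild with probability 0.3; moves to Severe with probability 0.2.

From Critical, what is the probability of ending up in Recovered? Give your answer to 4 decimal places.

0.5965

Let h(s) be the probability of absorption at Recovered starting from transient state s. Then h(Recovered) = 1 and h(Healthy) = 0. By first-step analysis:
h(Severe) = 0.2·h(Severe) + 0.1·1 + 0.2·h(Critical) + 0.4·0 + 0.1·h(Mild)
h(Critical) = 0.2·h(Severe) + 0.1·1 + 0.2·h(Critical) + 0.5·h(Mild)
h(Mild) = 0.2·h(Severe) + 0.3·1 + 0.1·h(Critical) + 0.1·0 + 0.3·h(Mild)
Solving: h(Severe) = 0.3509, h(Critical) = 0.5965, h(Mild) = 0.6140.
Starting from Critical, the probability is 0.5965.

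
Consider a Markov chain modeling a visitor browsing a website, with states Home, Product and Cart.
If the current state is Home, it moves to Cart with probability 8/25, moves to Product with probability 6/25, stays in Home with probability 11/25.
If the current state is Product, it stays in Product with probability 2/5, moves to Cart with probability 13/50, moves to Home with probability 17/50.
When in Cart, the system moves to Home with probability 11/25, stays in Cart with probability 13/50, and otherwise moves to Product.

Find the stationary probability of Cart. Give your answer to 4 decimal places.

Let the stationary distribution be π with π = πP and π_1 + π_2 + π_3 = 1.
π_1 = 0.44·π_1 + 0.34·π_2 + 0.44·π_3
π_2 = 0.24·π_1 + 0.4·π_2 + 0.3·π_3
Solving with the normalization constraint gives π = (0.4094, 0.3060, 0.2846).
So the stationary probability of Cart is 0.2846.

0.2846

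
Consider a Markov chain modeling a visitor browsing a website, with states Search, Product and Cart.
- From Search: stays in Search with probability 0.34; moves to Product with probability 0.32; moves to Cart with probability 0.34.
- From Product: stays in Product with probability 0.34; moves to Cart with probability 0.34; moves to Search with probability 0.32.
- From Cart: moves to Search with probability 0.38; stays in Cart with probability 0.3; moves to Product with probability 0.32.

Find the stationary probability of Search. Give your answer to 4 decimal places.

Let the stationary distribution be π with π = πP and π_1 + π_2 + π_3 = 1.
π_1 = 0.34·π_1 + 0.32·π_2 + 0.38·π_3
π_2 = 0.32·π_1 + 0.34·π_2 + 0.32·π_3
Solving with the normalization constraint gives π = (0.3465, 0.3265, 0.3269).
So the stationary probability of Search is 0.3465.

0.3465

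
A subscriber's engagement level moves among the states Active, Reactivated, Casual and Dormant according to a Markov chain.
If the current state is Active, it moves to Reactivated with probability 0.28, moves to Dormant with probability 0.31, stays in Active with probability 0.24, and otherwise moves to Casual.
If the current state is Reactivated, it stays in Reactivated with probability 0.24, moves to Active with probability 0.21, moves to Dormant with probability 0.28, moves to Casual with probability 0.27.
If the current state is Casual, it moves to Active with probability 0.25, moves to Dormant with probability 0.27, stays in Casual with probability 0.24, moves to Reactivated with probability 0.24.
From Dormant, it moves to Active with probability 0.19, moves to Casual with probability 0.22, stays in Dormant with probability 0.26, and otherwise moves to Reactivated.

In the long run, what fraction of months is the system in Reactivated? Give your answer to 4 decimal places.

Let the stationary distribution be π with π = πP and π_1 + π_2 + π_3 + π_4 = 1.
π_1 = 0.24·π_1 + 0.21·π_2 + 0.25·π_3 + 0.19·π_4
π_2 = 0.28·π_1 + 0.24·π_2 + 0.24·π_3 + 0.33·π_4
π_3 = 0.17·π_1 + 0.27·π_2 + 0.24·π_3 + 0.22·π_4
Solving with the normalization constraint gives π = (0.2201, 0.2739, 0.2272, 0.2788).
So the stationary probability of Reactivated is 0.2739.

0.2739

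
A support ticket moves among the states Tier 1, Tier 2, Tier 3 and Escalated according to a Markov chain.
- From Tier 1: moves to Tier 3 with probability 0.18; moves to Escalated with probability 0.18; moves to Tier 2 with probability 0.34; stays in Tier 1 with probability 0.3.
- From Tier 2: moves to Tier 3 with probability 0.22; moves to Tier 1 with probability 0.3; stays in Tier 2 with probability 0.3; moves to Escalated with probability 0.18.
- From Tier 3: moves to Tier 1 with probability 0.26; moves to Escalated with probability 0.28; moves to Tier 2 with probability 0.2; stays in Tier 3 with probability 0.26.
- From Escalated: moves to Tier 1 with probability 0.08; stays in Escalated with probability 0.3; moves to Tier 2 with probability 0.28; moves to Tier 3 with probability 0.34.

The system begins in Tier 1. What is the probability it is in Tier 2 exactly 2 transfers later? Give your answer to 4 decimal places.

Propagate the distribution vector 2 transfers from Tier 1.
After 0 transfers: (1.0000, 0.0000, 0.0000, 0.0000)
After 1 transfer: (0.3000, 0.3400, 0.1800, 0.1800)
After 2 transfers: (0.2532, 0.2904, 0.2368, 0.2196)
P(in Tier 2 after 2 transfers) = 0.2904

0.2904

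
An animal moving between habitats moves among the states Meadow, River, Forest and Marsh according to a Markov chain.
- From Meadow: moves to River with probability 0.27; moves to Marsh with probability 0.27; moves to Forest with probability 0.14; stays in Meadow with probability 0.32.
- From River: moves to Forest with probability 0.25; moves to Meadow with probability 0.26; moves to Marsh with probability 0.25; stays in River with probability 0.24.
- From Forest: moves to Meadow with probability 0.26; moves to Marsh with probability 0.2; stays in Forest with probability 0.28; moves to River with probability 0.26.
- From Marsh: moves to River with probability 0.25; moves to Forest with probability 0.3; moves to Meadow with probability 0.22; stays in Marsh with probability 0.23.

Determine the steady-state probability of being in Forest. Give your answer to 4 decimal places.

0.2398

Let the stationary distribution be π with π = πP and π_1 + π_2 + π_3 + π_4 = 1.
π_1 = 0.32·π_1 + 0.26·π_2 + 0.26·π_3 + 0.22·π_4
π_2 = 0.27·π_1 + 0.24·π_2 + 0.26·π_3 + 0.25·π_4
π_3 = 0.14·π_1 + 0.25·π_2 + 0.28·π_3 + 0.3·π_4
Solving with the normalization constraint gives π = (0.2664, 0.2552, 0.2398, 0.2386).
So the stationary probability of Forest is 0.2398.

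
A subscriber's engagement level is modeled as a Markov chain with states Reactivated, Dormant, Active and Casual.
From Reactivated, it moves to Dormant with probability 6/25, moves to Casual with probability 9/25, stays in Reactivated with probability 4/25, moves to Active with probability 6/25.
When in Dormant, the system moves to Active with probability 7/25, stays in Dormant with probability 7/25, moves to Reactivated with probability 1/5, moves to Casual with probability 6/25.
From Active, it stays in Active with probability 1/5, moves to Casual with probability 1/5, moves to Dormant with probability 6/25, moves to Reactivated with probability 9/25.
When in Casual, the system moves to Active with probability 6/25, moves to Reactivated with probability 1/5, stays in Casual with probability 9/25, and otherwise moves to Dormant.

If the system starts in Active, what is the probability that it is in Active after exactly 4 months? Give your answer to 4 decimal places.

Propagate the distribution vector 4 months from Active.
After 0 months: (0.0000, 0.0000, 1.0000, 0.0000)
After 1 month: (0.3600, 0.2400, 0.2000, 0.2000)
After 2 months: (0.2176, 0.2416, 0.2416, 0.2992)
After 3 months: (0.2300, 0.2377, 0.2400, 0.2924)
After 4 months: (0.2292, 0.2378, 0.2399, 0.2931)
P(in Active after 4 months) = 0.2399

0.2399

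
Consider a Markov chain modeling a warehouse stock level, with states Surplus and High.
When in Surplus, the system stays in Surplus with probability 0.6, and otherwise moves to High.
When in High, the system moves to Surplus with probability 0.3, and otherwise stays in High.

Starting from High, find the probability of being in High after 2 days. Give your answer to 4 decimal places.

Sum over the intermediate state after 1 day:
P = P(High→Surplus)·P(Surplus→High) + P(High→High)·P(High→High)
  = 0.3×0.4 + 0.7×0.7
  = 0.1200 + 0.4900 = 0.6100

0.6100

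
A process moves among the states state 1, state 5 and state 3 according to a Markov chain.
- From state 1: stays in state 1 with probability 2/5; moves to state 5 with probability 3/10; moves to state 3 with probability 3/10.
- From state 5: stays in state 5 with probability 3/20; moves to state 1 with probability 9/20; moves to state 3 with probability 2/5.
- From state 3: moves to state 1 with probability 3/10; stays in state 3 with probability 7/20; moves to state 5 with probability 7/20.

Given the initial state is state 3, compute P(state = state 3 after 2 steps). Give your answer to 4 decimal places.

Sum over the intermediate state after 1 step:
P = P(state 3→state 1)·P(state 1→state 3) + P(state 3→state 5)·P(state 5→state 3) + P(state 3→state 3)·P(state 3→state 3)
  = 0.3×0.3 + 0.35×0.4 + 0.35×0.35
  = 0.0900 + 0.1400 + 0.1225 = 0.3525

0.3525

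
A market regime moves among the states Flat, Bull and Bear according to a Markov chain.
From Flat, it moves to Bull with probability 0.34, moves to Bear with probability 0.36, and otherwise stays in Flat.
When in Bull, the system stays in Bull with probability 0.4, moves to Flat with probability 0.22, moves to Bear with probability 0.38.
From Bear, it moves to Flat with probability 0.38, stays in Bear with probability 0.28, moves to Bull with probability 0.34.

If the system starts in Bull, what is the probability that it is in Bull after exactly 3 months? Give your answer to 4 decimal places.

Propagate the distribution vector 3 months from Bull.
After 0 months: (0.0000, 1.0000, 0.0000)
After 1 month: (0.2200, 0.4000, 0.3800)
After 2 months: (0.2984, 0.3640, 0.3376)
After 3 months: (0.2979, 0.3618, 0.3403)
P(in Bull after 3 months) = 0.3618

0.3618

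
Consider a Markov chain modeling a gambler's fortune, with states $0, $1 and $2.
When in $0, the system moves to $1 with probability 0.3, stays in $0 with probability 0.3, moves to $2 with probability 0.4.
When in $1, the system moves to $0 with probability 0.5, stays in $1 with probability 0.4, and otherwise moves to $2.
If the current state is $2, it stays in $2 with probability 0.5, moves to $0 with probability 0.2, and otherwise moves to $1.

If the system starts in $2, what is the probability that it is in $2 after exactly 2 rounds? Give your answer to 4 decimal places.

Sum over the intermediate state after 1 round:
P = P($2→$0)·P($0→$2) + P($2→$1)·P($1→$2) + P($2→$2)·P($2→$2)
  = 0.2×0.4 + 0.3×0.1 + 0.5×0.5
  = 0.0800 + 0.0300 + 0.2500 = 0.3600

0.3600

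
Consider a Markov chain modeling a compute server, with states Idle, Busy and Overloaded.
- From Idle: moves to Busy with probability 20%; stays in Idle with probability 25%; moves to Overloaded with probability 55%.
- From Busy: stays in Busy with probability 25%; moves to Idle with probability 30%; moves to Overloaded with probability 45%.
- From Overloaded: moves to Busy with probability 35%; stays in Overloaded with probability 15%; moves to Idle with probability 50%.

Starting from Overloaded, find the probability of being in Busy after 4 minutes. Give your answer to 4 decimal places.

0.2656

Propagate the distribution vector 4 minutes from Overloaded.
After 0 minutes: (0.0000, 0.0000, 1.0000)
After 1 minute: (0.5000, 0.3500, 0.1500)
After 2 minutes: (0.3050, 0.2400, 0.4550)
After 3 minutes: (0.3758, 0.2803, 0.3440)
After 4 minutes: (0.3500, 0.2656, 0.3844)
P(in Busy after 4 minutes) = 0.2656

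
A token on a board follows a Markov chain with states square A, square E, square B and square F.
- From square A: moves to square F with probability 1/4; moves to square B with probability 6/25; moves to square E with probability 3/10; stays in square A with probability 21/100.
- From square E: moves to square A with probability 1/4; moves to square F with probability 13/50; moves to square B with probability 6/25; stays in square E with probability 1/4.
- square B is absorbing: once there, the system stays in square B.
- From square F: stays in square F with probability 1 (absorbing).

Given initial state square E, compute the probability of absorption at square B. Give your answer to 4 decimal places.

0.4823

Let h(s) be the probability of absorption at square B starting from transient state s. Then h(square B) = 1 and h(square F) = 0. By first-step analysis:
h(square A) = 0.21·h(square A) + 0.3·h(square E) + 0.24·1 + 0.25·0
h(square E) = 0.25·h(square A) + 0.25·h(square E) + 0.24·1 + 0.26·0
Solving: h(square A) = 0.4870, h(square E) = 0.4823.
Starting from square E, the probability is 0.4823.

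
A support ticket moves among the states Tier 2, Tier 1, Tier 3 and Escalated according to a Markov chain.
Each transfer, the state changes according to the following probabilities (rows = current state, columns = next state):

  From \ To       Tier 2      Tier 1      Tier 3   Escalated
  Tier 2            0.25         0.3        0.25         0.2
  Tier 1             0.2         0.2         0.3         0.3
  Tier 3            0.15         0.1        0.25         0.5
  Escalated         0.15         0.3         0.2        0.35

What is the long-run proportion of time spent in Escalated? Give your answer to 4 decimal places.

0.3483

Let the stationary distribution be π with π = πP and π_1 + π_2 + π_3 + π_4 = 1.
π_1 = 0.25·π_1 + 0.2·π_2 + 0.15·π_3 + 0.15·π_4
π_2 = 0.3·π_1 + 0.2·π_2 + 0.1·π_3 + 0.3·π_4
π_3 = 0.25·π_1 + 0.3·π_2 + 0.25·π_3 + 0.2·π_4
Solving with the normalization constraint gives π = (0.1794, 0.2284, 0.2440, 0.3483).
So the stationary probability of Escalated is 0.3483.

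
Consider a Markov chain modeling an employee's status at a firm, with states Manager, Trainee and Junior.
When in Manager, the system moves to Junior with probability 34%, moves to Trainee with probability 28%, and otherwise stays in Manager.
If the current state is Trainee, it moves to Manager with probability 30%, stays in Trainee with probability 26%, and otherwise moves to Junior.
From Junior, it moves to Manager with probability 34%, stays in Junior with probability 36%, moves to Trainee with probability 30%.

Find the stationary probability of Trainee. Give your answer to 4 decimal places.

0.2819

Let the stationary distribution be π with π = πP and π_1 + π_2 + π_3 = 1.
π_1 = 0.38·π_1 + 0.3·π_2 + 0.34·π_3
π_2 = 0.28·π_1 + 0.26·π_2 + 0.3·π_3
Solving with the normalization constraint gives π = (0.3424, 0.2819, 0.3757).
So the stationary probability of Trainee is 0.2819.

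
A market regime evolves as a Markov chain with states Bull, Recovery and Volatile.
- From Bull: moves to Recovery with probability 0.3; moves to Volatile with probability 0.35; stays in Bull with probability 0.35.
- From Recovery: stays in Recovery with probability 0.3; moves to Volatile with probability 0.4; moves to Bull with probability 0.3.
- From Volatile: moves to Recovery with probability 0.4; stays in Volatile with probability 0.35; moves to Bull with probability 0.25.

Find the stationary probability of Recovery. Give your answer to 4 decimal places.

Let the stationary distribution be π with π = πP and π_1 + π_2 + π_3 = 1.
π_1 = 0.35·π_1 + 0.3·π_2 + 0.25·π_3
π_2 = 0.3·π_1 + 0.3·π_2 + 0.4·π_3
Solving with the normalization constraint gives π = (0.2965, 0.3367, 0.3668).
So the stationary probability of Recovery is 0.3367.

0.3367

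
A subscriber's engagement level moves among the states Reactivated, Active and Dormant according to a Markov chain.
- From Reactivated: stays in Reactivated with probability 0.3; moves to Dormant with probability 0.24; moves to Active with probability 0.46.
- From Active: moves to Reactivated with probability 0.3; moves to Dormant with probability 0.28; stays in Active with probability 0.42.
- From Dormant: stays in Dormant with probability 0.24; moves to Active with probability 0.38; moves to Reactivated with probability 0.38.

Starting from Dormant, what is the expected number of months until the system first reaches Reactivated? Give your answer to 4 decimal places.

2.8708

Let t(s) be the expected number of months to first reach Reactivated from state s, with t(Reactivated) = 0. Conditioning on the first month:
t(Active) = 1 + 0.42·t(Active) + 0.28·t(Dormant)
t(Dormant) = 1 + 0.38·t(Active) + 0.24·t(Dormant)
Solving: t(Active) = 3.1100, t(Dormant) = 2.8708.
Expected months from Dormant to Reactivated: 2.8708.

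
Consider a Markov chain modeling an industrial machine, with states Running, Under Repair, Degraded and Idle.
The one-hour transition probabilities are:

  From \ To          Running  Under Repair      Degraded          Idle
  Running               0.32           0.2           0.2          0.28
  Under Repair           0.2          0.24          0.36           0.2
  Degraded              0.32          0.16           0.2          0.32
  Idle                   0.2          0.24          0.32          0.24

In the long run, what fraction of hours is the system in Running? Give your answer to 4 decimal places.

0.2634

Let the stationary distribution be π with π = πP and π_1 + π_2 + π_3 + π_4 = 1.
π_1 = 0.32·π_1 + 0.2·π_2 + 0.32·π_3 + 0.2·π_4
π_2 = 0.2·π_1 + 0.24·π_2 + 0.16·π_3 + 0.24·π_4
π_3 = 0.2·π_1 + 0.36·π_2 + 0.2·π_3 + 0.32·π_4
Solving with the normalization constraint gives π = (0.2634, 0.2083, 0.2649, 0.2634).
So the stationary probability of Running is 0.2634.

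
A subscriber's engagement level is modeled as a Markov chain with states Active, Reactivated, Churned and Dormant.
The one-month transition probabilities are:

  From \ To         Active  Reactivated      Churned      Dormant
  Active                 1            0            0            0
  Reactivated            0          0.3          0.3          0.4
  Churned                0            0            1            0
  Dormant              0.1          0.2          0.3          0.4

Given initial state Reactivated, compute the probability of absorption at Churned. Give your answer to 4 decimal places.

Let h(s) be the probability of absorption at Churned starting from transient state s. Then h(Churned) = 1 and h(Active) = 0. By first-step analysis:
h(Reactivated) = 0.3·h(Reactivated) + 0.3·1 + 0.4·h(Dormant)
h(Dormant) = 0.1·0 + 0.2·h(Reactivated) + 0.3·1 + 0.4·h(Dormant)
Solving: h(Reactivated) = 0.8824, h(Dormant) = 0.7941.
Starting from Reactivated, the probability is 0.8824.

0.8824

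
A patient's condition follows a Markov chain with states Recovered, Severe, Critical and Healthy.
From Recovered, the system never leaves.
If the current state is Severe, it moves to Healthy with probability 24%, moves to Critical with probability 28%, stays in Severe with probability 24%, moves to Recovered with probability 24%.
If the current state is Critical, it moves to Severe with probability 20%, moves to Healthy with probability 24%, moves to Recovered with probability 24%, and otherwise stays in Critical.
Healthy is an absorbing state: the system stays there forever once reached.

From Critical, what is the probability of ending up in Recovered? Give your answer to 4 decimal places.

0.5000

Let h(s) be the probability of absorption at Recovered starting from transient state s. Then h(Recovered) = 1 and h(Healthy) = 0. By first-step analysis:
h(Severe) = 0.24·1 + 0.24·h(Severe) + 0.28·h(Critical) + 0.24·0
h(Critical) = 0.24·1 + 0.2·h(Severe) + 0.32·h(Critical) + 0.24·0
Solving: h(Severe) = 0.5000, h(Critical) = 0.5000.
Starting from Critical, the probability is 0.5000.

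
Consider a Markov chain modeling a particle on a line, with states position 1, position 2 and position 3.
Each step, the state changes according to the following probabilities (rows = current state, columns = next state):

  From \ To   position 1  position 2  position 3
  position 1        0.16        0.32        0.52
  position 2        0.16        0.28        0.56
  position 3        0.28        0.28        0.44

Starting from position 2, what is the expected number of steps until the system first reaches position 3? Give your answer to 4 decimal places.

1.8064

Let t(s) be the expected number of steps to first reach position 3 from state s, with t(position 3) = 0. Conditioning on the first step:
t(position 1) = 1 + 0.16·t(position 1) + 0.32·t(position 2)
t(position 2) = 1 + 0.16·t(position 1) + 0.28·t(position 2)
Solving: t(position 1) = 1.8786, t(position 2) = 1.8064.
Expected steps from position 2 to position 3: 1.8064.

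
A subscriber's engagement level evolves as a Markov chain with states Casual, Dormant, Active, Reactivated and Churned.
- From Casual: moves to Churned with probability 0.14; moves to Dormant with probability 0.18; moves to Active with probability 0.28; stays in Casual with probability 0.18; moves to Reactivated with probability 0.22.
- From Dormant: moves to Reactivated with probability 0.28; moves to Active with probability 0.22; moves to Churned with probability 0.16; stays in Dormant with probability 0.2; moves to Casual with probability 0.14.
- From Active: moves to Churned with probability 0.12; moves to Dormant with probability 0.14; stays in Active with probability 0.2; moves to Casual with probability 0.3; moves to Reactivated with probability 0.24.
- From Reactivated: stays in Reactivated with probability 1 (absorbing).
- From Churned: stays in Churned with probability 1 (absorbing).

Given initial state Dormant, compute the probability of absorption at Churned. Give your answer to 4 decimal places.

Let h(s) be the probability of absorption at Churned starting from transient state s. Then h(Churned) = 1 and h(Reactivated) = 0. By first-step analysis:
h(Casual) = 0.18·h(Casual) + 0.18·h(Dormant) + 0.28·h(Active) + 0.22·0 + 0.14·1
h(Dormant) = 0.14·h(Casual) + 0.2·h(Dormant) + 0.22·h(Active) + 0.28·0 + 0.16·1
h(Active) = 0.3·h(Casual) + 0.14·h(Dormant) + 0.2·h(Active) + 0.24·0 + 0.12·1
Solving: h(Casual) = 0.3704, h(Dormant) = 0.3617, h(Active) = 0.3522.
Starting from Dormant, the probability is 0.3617.

0.3617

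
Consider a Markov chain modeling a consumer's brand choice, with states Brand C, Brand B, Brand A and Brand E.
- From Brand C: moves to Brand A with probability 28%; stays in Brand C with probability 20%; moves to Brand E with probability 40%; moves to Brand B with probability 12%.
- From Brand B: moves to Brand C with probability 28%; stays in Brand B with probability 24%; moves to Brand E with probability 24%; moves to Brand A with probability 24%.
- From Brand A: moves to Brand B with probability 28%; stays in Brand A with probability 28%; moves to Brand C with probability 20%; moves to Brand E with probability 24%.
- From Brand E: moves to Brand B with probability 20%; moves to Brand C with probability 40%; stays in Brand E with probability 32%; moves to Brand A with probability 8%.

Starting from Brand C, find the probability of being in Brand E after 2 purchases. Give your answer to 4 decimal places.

0.3040

Propagate the distribution vector 2 purchases from Brand C.
After 0 purchases: (1.0000, 0.0000, 0.0000, 0.0000)
After 1 purchase: (0.2000, 0.1200, 0.2800, 0.4000)
After 2 purchases: (0.2896, 0.2112, 0.1952, 0.3040)
P(in Brand E after 2 purchases) = 0.3040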